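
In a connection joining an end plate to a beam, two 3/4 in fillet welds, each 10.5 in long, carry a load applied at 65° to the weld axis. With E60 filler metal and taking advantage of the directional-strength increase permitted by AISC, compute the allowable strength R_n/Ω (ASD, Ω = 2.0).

E60XX → F_EXX = 60 ksi.
t_e = 0.707 × 0.75 = 0.5302 in; A_we = 0.5302 × 21 = 11.14 in².
Directional factor: 1.0 + 0.5 sin^1.5(65°) = 1.431.
F_nw = 0.6 × 60 × 1.431 = 51.53 ksi.
R_n/Ω = (51.53 × 11.14) / 2.0 = 286.9 kips.

R_n/Ω ≈ 287 kips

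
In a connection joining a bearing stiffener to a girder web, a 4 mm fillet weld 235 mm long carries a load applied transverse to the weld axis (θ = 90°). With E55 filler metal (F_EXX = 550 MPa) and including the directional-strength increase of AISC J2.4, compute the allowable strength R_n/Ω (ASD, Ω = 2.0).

R_n/Ω ≈ 164 kN

t_e = 0.707 × 4 = 2.828 mm; A_we = 2.828 × 235 = 664.6 mm².
Directional factor: 1.0 + 0.5 sin^1.5(90°) = 1.5.
F_nw = 0.6 × 550 × 1.5 = 495 MPa.
R_n/Ω = (495 × 664.6) / 2.0 × 10⁻³ = 164.5 kN.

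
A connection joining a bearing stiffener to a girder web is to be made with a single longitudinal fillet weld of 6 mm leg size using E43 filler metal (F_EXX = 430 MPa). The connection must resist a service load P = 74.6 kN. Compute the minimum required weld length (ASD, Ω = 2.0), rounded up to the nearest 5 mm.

Throat t_e = 0.707 × 6 = 4.242 mm.
r_n/Ω = (0.6 × 430 × 4.242) / 2.0 = 547.2 N/mm = 0.5472 kN/mm.
L_req = P / (r_n/Ω) = 74.6 / 0.5472 = 136.3 mm total.
Round up → use L = 140 mm.

L = 140 mm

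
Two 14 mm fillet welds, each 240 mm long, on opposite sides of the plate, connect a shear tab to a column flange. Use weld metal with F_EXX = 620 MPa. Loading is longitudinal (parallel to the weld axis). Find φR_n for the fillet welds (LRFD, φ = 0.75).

φR_n ≈ 1330 kN

Effective throat t_e = 0.707 × 14 = 9.898 mm.
Total length L = 480 mm; A_we = 9.898 × 480 = 4751 mm².
F_nw = 0.6 F_EXX = 0.6 × 620 = 372 MPa.
φR_n = 0.75 × 372 × 4751 × 10⁻³ = 1326 kN.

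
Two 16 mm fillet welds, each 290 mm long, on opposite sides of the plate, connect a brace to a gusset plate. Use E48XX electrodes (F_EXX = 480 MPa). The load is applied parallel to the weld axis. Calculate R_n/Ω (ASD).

R_n/Ω ≈ 945 kN

Effective throat t_e = 0.707 × 16 = 11.31 mm.
Total length L = 580 mm; A_we = 11.31 × 580 = 6561 mm².
F_nw = 0.6 F_EXX = 0.6 × 480 = 288 MPa.
R_n = 288 × 6561 × 10⁻³ = 1890 kN; R_n/Ω = 1890/2.0 = 944.8 kN.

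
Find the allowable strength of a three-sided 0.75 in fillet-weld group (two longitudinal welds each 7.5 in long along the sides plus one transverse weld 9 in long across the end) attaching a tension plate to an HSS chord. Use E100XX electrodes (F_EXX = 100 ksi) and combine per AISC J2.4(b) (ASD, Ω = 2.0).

R_n/Ω ≈ 418 kips

t_e = 0.707 × 0.75 = 0.5302 in.
R_nwl = 0.6 × 100 × 0.5302 × 15 = 477.2 kips (longitudinal, 2 welds).
R_nwt = 0.6 × 100 × 0.5302 × 9 = 286.3 kips (transverse, base value).
(i) R_nwl + R_nwt = 763.6 kips; (ii) 0.85 R_nwl + 1.5 R_nwt = 835.1 kips.
R_n = max = 835.1 kips [governs: (ii)]; R_n/Ω = 417.6 kips.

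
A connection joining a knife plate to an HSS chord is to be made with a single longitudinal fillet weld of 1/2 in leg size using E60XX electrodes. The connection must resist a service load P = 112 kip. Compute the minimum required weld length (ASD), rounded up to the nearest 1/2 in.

E60XX → F_EXX = 60 ksi.
Throat t_e = 0.707 × 0.5 = 0.3535 in.
r_n/Ω = (0.6 × 60 × 0.3535) / 2.0 = 6.363 kip/in.
L_req = P / (r_n/Ω) = 112 / 6.363 = 17.6 in total.
Round up → use L = 18 in.

L = 18 in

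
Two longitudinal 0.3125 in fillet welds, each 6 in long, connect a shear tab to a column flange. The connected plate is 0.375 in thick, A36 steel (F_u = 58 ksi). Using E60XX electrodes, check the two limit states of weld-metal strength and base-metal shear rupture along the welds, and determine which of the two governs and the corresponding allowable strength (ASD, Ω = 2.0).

R_n/Ω ≈ 47.7 kips (weld metal governs)

E60XX → F_EXX = 60 ksi.
t_e = 0.707 × 0.3125 = 0.2209 in; L = 12 in.
Weld metal: R_n/Ω = (1/2.0) × 0.6 × 60 × 0.2209 × 12 = 47.72 kips.
Base metal (shear rupture): R_n/Ω = (1/2.0) × 0.6 × 58 × 0.375 × 12 = 78.3 kips.
Governing: weld metal.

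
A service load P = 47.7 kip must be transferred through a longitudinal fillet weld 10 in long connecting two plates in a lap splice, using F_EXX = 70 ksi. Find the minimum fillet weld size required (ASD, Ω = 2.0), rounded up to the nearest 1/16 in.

Total weld length L = 10 in.
Required throat t_e = P × Ω / (0.6 F_EXX × L) = 47.7 × 2.0 / (0.6 × 70 × 10) = 0.2271 in.
Required leg w = t_e / 0.707 = 0.3213 in → use 3/8 in.

w = 3/8 in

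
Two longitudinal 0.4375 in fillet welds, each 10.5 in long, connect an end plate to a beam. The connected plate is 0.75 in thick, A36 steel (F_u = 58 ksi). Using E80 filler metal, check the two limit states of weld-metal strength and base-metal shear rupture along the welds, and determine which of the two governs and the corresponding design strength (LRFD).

E80XX → F_EXX = 80 ksi.
t_e = 0.707 × 0.4375 = 0.3093 in; L = 21 in.
Weld metal: φR_n = 0.75 × 0.6 × 80 × 0.3093 × 21 = 233.8 kip.
Base metal (shear rupture): φR_n = 0.75 × 0.6 × 58 × 0.75 × 21 = 411.1 kip.
Governing: weld metal.

φR_n ≈ 234 kip (weld metal governs)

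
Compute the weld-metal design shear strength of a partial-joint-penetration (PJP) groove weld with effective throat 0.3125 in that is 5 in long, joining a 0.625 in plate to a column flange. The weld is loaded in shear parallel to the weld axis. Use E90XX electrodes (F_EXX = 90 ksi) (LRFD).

Effective throat (given) t_e = 0.3125 in.
A_we = 0.3125 × 5 = 1.562 in².
F_nw = 0.6 F_EXX = 54 ksi.
φR_n = 0.75 × 54 × 1.562 = 63.28 kips.

φR_n ≈ 63.3 kips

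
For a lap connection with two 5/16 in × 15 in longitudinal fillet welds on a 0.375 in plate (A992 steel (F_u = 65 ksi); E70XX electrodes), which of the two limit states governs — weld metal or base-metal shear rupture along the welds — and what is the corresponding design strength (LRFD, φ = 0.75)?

E70XX → F_EXX = 70 ksi.
t_e = 0.707 × 0.3125 = 0.2209 in; L = 30 in.
Weld metal: φR_n = 0.75 × 0.6 × 70 × 0.2209 × 30 = 208.8 kips.
Base metal (shear rupture): φR_n = 0.75 × 0.6 × 65 × 0.375 × 30 = 329.1 kips.
Governing: weld metal.

φR_n ≈ 209 kips (weld metal governs)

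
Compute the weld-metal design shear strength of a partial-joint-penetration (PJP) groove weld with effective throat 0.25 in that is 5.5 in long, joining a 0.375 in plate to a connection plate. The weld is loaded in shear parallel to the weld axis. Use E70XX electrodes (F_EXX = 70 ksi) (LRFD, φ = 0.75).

φR_n ≈ 43.3 kips

Effective throat (given) t_e = 0.25 in.
A_we = 0.25 × 5.5 = 1.375 in².
F_nw = 0.6 F_EXX = 42 ksi.
φR_n = 0.75 × 42 × 1.375 = 43.31 kips.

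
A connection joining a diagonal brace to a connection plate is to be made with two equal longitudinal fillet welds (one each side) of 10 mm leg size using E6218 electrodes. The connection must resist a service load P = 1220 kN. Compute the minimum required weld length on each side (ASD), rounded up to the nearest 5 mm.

L = 465 mm on each side

E62XX → F_EXX = 620 MPa.
Throat t_e = 0.707 × 10 = 7.07 mm.
r_n/Ω = (0.6 × 620 × 7.07) / 2.0 = 1315 N/mm = 1.315 kN/mm.
L_req = P / (r_n/Ω) = 1220 / 1.315 = 927.7 mm total.
Per side: 927.7 / 2 = 463.9 mm.
Round up → use L = 465 mm on each side.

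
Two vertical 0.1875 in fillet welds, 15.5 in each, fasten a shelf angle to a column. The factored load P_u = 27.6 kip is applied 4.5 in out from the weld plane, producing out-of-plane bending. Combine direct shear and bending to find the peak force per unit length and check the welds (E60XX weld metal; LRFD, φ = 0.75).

f_max ≈ 1.79 kip/in; adequate

E60XX → F_EXX = 60 ksi.
L_w = 2 × 15.5 = 31 in; section modulus (unit throat) S = 2 × L²/6 = 80.08 in².
Direct shear f_v = P/L_w = 27.6/31 = 0.8903 kip/in.
Moment M = P × e = 27.6 × 4.5 = 124.2 kip·in; bending f_b = M/S = 1.551 kip/in.
f_max = √(f_v² + f_b²) = √(0.8903² + 1.551²) = 1.788 kip/in.
φr_n = 0.75 × 0.6 × 60 × (0.707 × 0.1875) = 3.579 kip/in → adequate.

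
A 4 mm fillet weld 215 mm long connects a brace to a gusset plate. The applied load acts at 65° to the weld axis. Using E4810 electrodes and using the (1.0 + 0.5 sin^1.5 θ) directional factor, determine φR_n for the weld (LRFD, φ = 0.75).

E48XX → F_EXX = 480 MPa.
t_e = 0.707 × 4 = 2.828 mm; A_we = 2.828 × 215 = 608 mm².
Directional factor: 1.0 + 0.5 sin^1.5(65°) = 1.431.
F_nw = 0.6 × 480 × 1.431 = 412.2 MPa.
φR_n = 0.75 × 412.2 × 608 × 10⁻³ = 188 kN.

φR_n ≈ 188 kN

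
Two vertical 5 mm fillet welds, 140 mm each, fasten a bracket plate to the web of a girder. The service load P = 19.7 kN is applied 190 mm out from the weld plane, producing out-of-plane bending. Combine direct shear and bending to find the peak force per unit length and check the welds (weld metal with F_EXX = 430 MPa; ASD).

L_w = 2 × 140 = 280 mm; section modulus (unit throat) S = 2 × L²/6 = 6533 mm².
Direct shear f_v = P/L_w = 19.7×10³/280 = 70.36 N/mm.
Moment M = P × e = 19.7×10³ × 190 = 3743000 N·mm; bending f_b = M/S = 572.9 N/mm.
f_max = √(f_v² + f_b²) = √(70.36² + 572.9²) = 577.2 N/mm.
r_n/Ω = (1/2.0) × 0.6 × 430 × (0.707 × 5) = 456 N/mm → NOT adequate.

f_max ≈ 577 N/mm; NOT adequate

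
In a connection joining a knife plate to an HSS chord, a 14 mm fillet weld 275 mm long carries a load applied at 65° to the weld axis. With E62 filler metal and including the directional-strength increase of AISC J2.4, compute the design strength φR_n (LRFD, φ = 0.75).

φR_n ≈ 1090 kN

E62XX → F_EXX = 620 MPa.
t_e = 0.707 × 14 = 9.898 mm; A_we = 9.898 × 275 = 2722 mm².
Directional factor: 1.0 + 0.5 sin^1.5(65°) = 1.431.
F_nw = 0.6 × 620 × 1.431 = 532.5 MPa.
φR_n = 0.75 × 532.5 × 2722 × 10⁻³ = 1087 kN.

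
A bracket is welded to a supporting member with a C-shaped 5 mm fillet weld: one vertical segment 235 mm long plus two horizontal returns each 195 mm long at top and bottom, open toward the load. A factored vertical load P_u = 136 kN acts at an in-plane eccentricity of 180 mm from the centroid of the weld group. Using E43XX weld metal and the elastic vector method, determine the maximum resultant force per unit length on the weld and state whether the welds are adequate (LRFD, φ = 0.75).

E43XX → F_EXX = 430 MPa.
Total weld length L_w = 625 mm. Treat welds as unit-width lines.
Centroid: x̄ = 2×195×97.5 / 625 = 60.84 mm from the vertical weld.
Polar moment about centroid: J = I_x + I_y = [235³/12 + 2×195×117.5²] + [235×60.84² + 2(195³/12 + 195×36.66²)] = 9096000 mm³.
Direct shear f_v = P/L_w = 136×10³ / 625 = 217.6 N/mm (vertical).
Torsion M = P·e = 136×10³ × 180 = 24480000 N·mm.
Critical point at (x, y) = (134.2, 117.5) from centroid. f_tx = M·y/J = 316.2 N/mm; f_ty = M·x/J = 361.1 N/mm.
Resultant f_max = √[f_tx² + (f_v + f_ty)²] = √[316.2² + (217.6 + 361.1)²] = 659.4 N/mm.
Capacity per unit length: φr_n = 0.75 × 0.6 × 430 × (0.707 × 5) = 684 N/mm.
659.4 ≤ 684 → adequate.

f_max ≈ 659 N/mm; adequate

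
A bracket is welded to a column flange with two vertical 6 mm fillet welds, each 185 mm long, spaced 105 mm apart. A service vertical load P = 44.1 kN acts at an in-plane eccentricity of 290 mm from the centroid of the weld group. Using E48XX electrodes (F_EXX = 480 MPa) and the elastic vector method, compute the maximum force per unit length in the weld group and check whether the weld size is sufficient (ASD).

Total weld length L_w = 370 mm. Treat welds as unit-width lines.
Polar moment about centroid: J = 2[d³/12 + d(b/2)²] = 2[185³/12 + 185×52.5²] = 2075000 mm³.
Direct shear f_v = P/L_w = 44.1×10³ / 370 = 119.2 N/mm (vertical).
Torsion M = P·e = 44.1×10³ × 290 = 12789000 N·mm.
Critical point at (x, y) = (52.5, 92.5) from centroid. f_tx = M·y/J = 570.1 N/mm; f_ty = M·x/J = 323.6 N/mm.
Resultant f_max = √[f_tx² + (f_v + f_ty)²] = √[570.1² + (119.2 + 323.6)²] = 721.8 N/mm.
Capacity per unit length: r_n/Ω = (1/2.0) × 0.6 × 480 × (0.707 × 6) = 610.8 N/mm.
721.8 > 610.8 → NOT adequate.

f_max ≈ 722 N/mm; NOT adequate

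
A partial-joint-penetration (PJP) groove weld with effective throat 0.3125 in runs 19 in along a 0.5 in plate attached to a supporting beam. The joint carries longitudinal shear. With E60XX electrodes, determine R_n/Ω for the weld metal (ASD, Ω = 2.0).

E60XX → F_EXX = 60 ksi.
Effective throat (given) t_e = 0.3125 in.
A_we = 0.3125 × 19 = 5.938 in².
F_nw = 0.6 F_EXX = 36 ksi.
R_n/Ω = (36 × 5.938) / 2.0 = 106.9 kips.

R_n/Ω ≈ 107 kips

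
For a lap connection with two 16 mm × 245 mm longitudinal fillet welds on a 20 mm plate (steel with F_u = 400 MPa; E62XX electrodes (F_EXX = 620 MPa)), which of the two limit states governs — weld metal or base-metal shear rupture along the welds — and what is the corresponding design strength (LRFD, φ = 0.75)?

t_e = 0.707 × 16 = 11.31 mm; L = 490 mm.
Weld metal: φR_n = 0.75 × 0.6 × 620 × 11.31 × 490 × 10⁻³ = 1546 kN.
Base metal (shear rupture): φR_n = 0.75 × 0.6 × 400 × 20 × 490 × 10⁻³ = 1764 kN.
Governing: weld metal.

φR_n ≈ 1550 kN (weld metal governs)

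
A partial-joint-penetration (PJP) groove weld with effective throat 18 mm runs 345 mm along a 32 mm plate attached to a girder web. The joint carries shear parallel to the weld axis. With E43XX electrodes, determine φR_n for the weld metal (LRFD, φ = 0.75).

E43XX → F_EXX = 430 MPa.
Effective throat (given) t_e = 18 mm.
A_we = 18 × 345 = 6210 mm².
F_nw = 0.6 F_EXX = 258 MPa.
φR_n = 0.75 × 258 × 6210 × 10⁻³ = 1202 kN.

φR_n ≈ 1200 kN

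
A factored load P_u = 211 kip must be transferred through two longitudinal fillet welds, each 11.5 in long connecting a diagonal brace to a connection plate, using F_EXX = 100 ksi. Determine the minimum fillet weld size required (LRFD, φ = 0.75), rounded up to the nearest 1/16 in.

Total weld length L = 23 in.
Required throat t_e = P_u / (φ × 0.6 F_EXX × L) = 211 / (0.75 × 0.6 × 100 × 23) = 0.2039 in.
Required leg w = t_e / 0.707 = 0.2884 in → use 5/16 in.

w = 5/16 in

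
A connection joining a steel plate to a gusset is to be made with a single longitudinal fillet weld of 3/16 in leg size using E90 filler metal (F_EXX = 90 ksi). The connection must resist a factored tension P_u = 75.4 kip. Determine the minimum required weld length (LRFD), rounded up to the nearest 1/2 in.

Throat t_e = 0.707 × 0.1875 = 0.1326 in.
φr_n = 0.75 × 0.6 × 90 × 0.1326 = 5.369 kip/in.
L_req = P_u / φr_n = 75.4 / 5.369 = 14.04 in total.
Round up → use L = 14.5 in.

L = 14.5 in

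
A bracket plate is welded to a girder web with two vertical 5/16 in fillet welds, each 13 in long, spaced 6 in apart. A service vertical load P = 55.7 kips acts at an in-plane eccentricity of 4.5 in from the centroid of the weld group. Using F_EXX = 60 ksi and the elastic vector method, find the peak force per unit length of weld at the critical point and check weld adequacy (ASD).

f_max ≈ 4.35 kip/in; NOT adequate

Total weld length L_w = 26 in. Treat welds as unit-width lines.
Polar moment about centroid: J = 2[d³/12 + d(b/2)²] = 2[13³/12 + 13×3²] = 600.2 in³.
Direct shear f_v = P/L_w = 55.7 / 26 = 2.142 kip/in (vertical).
Torsion M = P·e = 55.7 × 4.5 = 250.65 kip·in.
Critical point at (x, y) = (3, 6.5) from centroid. f_tx = M·y/J = 2.715 kip/in; f_ty = M·x/J = 1.253 kip/in.
Resultant f_max = √[f_tx² + (f_v + f_ty)²] = √[2.715² + (2.142 + 1.253)²] = 4.347 kip/in.
Capacity per unit length: r_n/Ω = (1/2.0) × 0.6 × 60 × (0.707 × 0.3125) = 3.977 kip/in.
4.347 > 3.977 → NOT adequate.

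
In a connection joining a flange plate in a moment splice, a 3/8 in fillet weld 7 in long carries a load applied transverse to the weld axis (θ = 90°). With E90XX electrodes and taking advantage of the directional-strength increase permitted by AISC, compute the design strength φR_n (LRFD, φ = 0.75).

E90XX → F_EXX = 90 ksi.
t_e = 0.707 × 0.375 = 0.2651 in; A_we = 0.2651 × 7 = 1.856 in².
Directional factor: 1.0 + 0.5 sin^1.5(90°) = 1.5.
F_nw = 0.6 × 90 × 1.5 = 81 ksi.
φR_n = 0.75 × 81 × 1.856 = 112.7 kips.

φR_n ≈ 113 kips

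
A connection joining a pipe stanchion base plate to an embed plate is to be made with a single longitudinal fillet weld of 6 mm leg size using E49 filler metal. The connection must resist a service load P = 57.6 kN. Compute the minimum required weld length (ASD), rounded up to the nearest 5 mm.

E49XX → F_EXX = 490 MPa.
Throat t_e = 0.707 × 6 = 4.242 mm.
r_n/Ω = (0.6 × 490 × 4.242) / 2.0 = 623.6 N/mm = 0.6236 kN/mm.
L_req = P / (r_n/Ω) = 57.6 / 0.6236 = 92.37 mm total.
Round up → use L = 95 mm.

L = 95 mm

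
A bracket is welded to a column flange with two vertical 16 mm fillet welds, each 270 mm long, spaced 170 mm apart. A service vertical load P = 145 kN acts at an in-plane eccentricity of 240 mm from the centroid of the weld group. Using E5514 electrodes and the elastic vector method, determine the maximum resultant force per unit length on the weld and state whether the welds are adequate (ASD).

f_max ≈ 944 N/mm; adequate

E55XX → F_EXX = 550 MPa.
Total weld length L_w = 540 mm. Treat welds as unit-width lines.
Polar moment about centroid: J = 2[d³/12 + d(b/2)²] = 2[270³/12 + 270×85²] = 7182000 mm³.
Direct shear f_v = P/L_w = 145×10³ / 540 = 268.5 N/mm (vertical).
Torsion M = P·e = 145×10³ × 240 = 34800000 N·mm.
Critical point at (x, y) = (85, 135) from centroid. f_tx = M·y/J = 654.1 N/mm; f_ty = M·x/J = 411.9 N/mm.
Resultant f_max = √[f_tx² + (f_v + f_ty)²] = √[654.1² + (268.5 + 411.9)²] = 943.8 N/mm.
Capacity per unit length: r_n/Ω = (1/2.0) × 0.6 × 550 × (0.707 × 16) = 1866 N/mm.
943.8 ≤ 1866 → adequate.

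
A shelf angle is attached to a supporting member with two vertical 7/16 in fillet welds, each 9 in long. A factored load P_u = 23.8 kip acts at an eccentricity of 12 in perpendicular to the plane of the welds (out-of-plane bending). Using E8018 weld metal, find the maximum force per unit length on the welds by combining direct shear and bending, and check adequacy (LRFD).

f_max ≈ 10.7 kip/in; adequate

E80XX → F_EXX = 80 ksi.
L_w = 2 × 9 = 18 in; section modulus (unit throat) S = 2 × L²/6 = 27 in².
Direct shear f_v = P/L_w = 23.8/18 = 1.322 kip/in.
Moment M = P × e = 23.8 × 12 = 285.6 kip·in; bending f_b = M/S = 10.58 kip/in.
f_max = √(f_v² + f_b²) = √(1.322² + 10.58²) = 10.66 kip/in.
φr_n = 0.75 × 0.6 × 80 × (0.707 × 0.4375) = 11.14 kip/in → adequate.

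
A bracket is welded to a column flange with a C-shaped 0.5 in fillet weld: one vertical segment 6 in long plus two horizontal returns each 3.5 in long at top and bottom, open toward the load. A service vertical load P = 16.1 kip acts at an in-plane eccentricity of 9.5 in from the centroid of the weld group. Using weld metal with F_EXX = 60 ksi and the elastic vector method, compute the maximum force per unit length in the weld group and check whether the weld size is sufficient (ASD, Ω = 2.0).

f_max ≈ 7.02 kip/in; NOT adequate

Total weld length L_w = 13 in. Treat welds as unit-width lines.
Centroid: x̄ = 2×3.5×1.75 / 13 = 0.9423 in from the vertical weld.
Polar moment about centroid: J = I_x + I_y = [6³/12 + 2×3.5×3²] + [6×0.9423² + 2(3.5³/12 + 3.5×0.8077²)] = 98.04 in³.
Direct shear f_v = P/L_w = 16.1 / 13 = 1.238 kip/in (vertical).
Torsion M = P·e = 16.1 × 9.5 = 152.95 kip·in.
Critical point at (x, y) = (2.558, 3) from centroid. f_tx = M·y/J = 4.68 kip/in; f_ty = M·x/J = 3.99 kip/in.
Resultant f_max = √[f_tx² + (f_v + f_ty)²] = √[4.68² + (1.238 + 3.99)²] = 7.017 kip/in.
Capacity per unit length: r_n/Ω = (1/2.0) × 0.6 × 60 × (0.707 × 0.5) = 6.363 kip/in.
7.017 > 6.363 → NOT adequate.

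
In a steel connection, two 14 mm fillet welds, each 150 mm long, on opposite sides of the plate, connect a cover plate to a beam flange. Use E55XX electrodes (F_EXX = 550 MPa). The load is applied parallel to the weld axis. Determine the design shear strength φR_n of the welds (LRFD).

φR_n ≈ 735 kN

Effective throat t_e = 0.707 × 14 = 9.898 mm.
Total length L = 300 mm; A_we = 9.898 × 300 = 2969 mm².
F_nw = 0.6 F_EXX = 0.6 × 550 = 330 MPa.
φR_n = 0.75 × 330 × 2969 × 10⁻³ = 734.9 kN.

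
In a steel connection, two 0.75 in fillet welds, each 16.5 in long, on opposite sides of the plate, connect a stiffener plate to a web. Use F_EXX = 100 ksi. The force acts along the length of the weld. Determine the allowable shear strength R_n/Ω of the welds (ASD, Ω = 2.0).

R_n/Ω ≈ 525 kips

Effective throat t_e = 0.707 × 0.75 = 0.5302 in.
Total length L = 33 in; A_we = 0.5302 × 33 = 17.5 in².
F_nw = 0.6 F_EXX = 0.6 × 100 = 60 ksi.
R_n = 60 × 17.5 = 1050 kips; R_n/Ω = 1050/2.0 = 524.9 kips.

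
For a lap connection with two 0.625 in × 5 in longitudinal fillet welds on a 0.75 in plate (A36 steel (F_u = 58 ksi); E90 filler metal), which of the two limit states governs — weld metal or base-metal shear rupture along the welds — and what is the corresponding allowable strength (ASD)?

E90XX → F_EXX = 90 ksi.
t_e = 0.707 × 0.625 = 0.4419 in; L = 10 in.
Weld metal: R_n/Ω = (1/2.0) × 0.6 × 90 × 0.4419 × 10 = 119.3 kip.
Base metal (shear rupture): R_n/Ω = (1/2.0) × 0.6 × 58 × 0.75 × 10 = 130.5 kip.
Governing: weld metal.

R_n/Ω ≈ 119 kip (weld metal governs)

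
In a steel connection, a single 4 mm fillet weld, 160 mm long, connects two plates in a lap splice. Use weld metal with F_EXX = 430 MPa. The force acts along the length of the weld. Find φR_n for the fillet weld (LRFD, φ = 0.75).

Effective throat t_e = 0.707 × 4 = 2.828 mm.
Total length L = 160 mm; A_we = 2.828 × 160 = 452.5 mm².
F_nw = 0.6 F_EXX = 0.6 × 430 = 258 MPa.
φR_n = 0.75 × 258 × 452.5 × 10⁻³ = 87.55 kN.

φR_n ≈ 87.6 kN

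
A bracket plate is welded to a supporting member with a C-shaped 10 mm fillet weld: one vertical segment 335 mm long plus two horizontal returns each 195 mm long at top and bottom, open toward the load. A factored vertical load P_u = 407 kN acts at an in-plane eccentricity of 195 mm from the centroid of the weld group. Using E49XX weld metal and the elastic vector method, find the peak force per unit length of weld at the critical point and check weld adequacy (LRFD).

E49XX → F_EXX = 490 MPa.
Total weld length L_w = 725 mm. Treat welds as unit-width lines.
Centroid: x̄ = 2×195×97.5 / 725 = 52.45 mm from the vertical weld.
Polar moment about centroid: J = I_x + I_y = [335³/12 + 2×195×167.5²] + [335×52.45² + 2(195³/12 + 195×45.05²)] = 17020000 mm³.
Direct shear f_v = P/L_w = 407×10³ / 725 = 561.4 N/mm (vertical).
Torsion M = P·e = 407×10³ × 195 = 79365000 N·mm.
Critical point at (x, y) = (142.6, 167.5) from centroid. f_tx = M·y/J = 780.9 N/mm; f_ty = M·x/J = 664.6 N/mm.
Resultant f_max = √[f_tx² + (f_v + f_ty)²] = √[780.9² + (561.4 + 664.6)²] = 1454 N/mm.
Capacity per unit length: φr_n = 0.75 × 0.6 × 490 × (0.707 × 10) = 1559 N/mm.
1454 ≤ 1559 → adequate.

f_max ≈ 1450 N/mm; adequate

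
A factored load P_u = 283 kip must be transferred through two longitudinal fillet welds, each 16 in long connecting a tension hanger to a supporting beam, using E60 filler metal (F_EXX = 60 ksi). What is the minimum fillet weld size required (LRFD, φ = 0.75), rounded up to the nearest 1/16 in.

w = 1/2 in

Total weld length L = 32 in.
Required throat t_e = P_u / (φ × 0.6 F_EXX × L) = 283 / (0.75 × 0.6 × 60 × 32) = 0.3275 in.
Required leg w = t_e / 0.707 = 0.4633 in → use 1/2 in.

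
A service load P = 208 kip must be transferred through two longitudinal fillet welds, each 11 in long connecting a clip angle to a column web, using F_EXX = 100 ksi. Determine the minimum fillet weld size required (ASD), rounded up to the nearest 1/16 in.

Total weld length L = 22 in.
Required throat t_e = P × Ω / (0.6 F_EXX × L) = 208 × 2.0 / (0.6 × 100 × 22) = 0.3152 in.
Required leg w = t_e / 0.707 = 0.4458 in → use 1/2 in.

w = 1/2 in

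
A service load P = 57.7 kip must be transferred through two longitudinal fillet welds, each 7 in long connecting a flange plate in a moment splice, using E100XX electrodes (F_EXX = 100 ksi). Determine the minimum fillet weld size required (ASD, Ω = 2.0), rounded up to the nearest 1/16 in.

Total weld length L = 14 in.
Required throat t_e = P × Ω / (0.6 F_EXX × L) = 57.7 × 2.0 / (0.6 × 100 × 14) = 0.1374 in.
Required leg w = t_e / 0.707 = 0.1943 in → use 1/4 in.

w = 1/4 in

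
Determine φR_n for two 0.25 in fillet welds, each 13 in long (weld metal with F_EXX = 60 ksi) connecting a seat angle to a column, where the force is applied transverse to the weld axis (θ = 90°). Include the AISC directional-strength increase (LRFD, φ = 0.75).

t_e = 0.707 × 0.25 = 0.1767 in; A_we = 0.1767 × 26 = 4.595 in².
Directional factor: 1.0 + 0.5 sin^1.5(90°) = 1.5.
F_nw = 0.6 × 60 × 1.5 = 54 ksi.
φR_n = 0.75 × 54 × 4.595 = 186.1 kips.

φR_n ≈ 186 kips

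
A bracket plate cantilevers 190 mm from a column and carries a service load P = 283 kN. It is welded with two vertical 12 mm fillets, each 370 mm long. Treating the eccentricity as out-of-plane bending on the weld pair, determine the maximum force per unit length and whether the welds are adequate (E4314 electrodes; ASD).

f_max ≈ 1240 N/mm; NOT adequate

E43XX → F_EXX = 430 MPa.
L_w = 2 × 370 = 740 mm; section modulus (unit throat) S = 2 × L²/6 = 45630 mm².
Direct shear f_v = P/L_w = 283×10³/740 = 382.4 N/mm.
Moment M = P × e = 283×10³ × 190 = 53770000 N·mm; bending f_b = M/S = 1178 N/mm.
f_max = √(f_v² + f_b²) = √(382.4² + 1178²) = 1239 N/mm.
r_n/Ω = (1/2.0) × 0.6 × 430 × (0.707 × 12) = 1094 N/mm → NOT adequate.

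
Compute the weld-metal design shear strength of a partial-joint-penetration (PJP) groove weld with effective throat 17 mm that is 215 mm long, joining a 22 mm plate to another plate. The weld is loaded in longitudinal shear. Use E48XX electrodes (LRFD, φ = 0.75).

φR_n ≈ 789 kN

E48XX → F_EXX = 480 MPa.
Effective throat (given) t_e = 17 mm.
A_we = 17 × 215 = 3655 mm².
F_nw = 0.6 F_EXX = 288 MPa.
φR_n = 0.75 × 288 × 3655 × 10⁻³ = 789.5 kN.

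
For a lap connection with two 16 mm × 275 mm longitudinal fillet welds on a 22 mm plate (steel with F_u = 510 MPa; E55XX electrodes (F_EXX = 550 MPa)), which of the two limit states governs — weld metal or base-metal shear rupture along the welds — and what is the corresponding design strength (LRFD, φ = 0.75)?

t_e = 0.707 × 16 = 11.31 mm; L = 550 mm.
Weld metal: φR_n = 0.75 × 0.6 × 550 × 11.31 × 550 × 10⁻³ = 1540 kN.
Base metal (shear rupture): φR_n = 0.75 × 0.6 × 510 × 22 × 550 × 10⁻³ = 2777 kN.
Governing: weld metal.

φR_n ≈ 1540 kN (weld metal governs)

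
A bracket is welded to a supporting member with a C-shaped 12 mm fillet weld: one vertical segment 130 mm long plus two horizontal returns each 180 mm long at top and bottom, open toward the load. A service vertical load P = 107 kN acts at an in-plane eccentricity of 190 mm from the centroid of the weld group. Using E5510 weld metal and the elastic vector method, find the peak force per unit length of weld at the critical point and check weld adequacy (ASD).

E55XX → F_EXX = 550 MPa.
Total weld length L_w = 490 mm. Treat welds as unit-width lines.
Centroid: x̄ = 2×180×90 / 490 = 66.12 mm from the vertical weld.
Polar moment about centroid: J = I_x + I_y = [130³/12 + 2×180×65²] + [130×66.12² + 2(180³/12 + 180×23.88²)] = 3450000 mm³.
Direct shear f_v = P/L_w = 107×10³ / 490 = 218.4 N/mm (vertical).
Torsion M = P·e = 107×10³ × 190 = 20330000 N·mm.
Critical point at (x, y) = (113.9, 65) from centroid. f_tx = M·y/J = 383.1 N/mm; f_ty = M·x/J = 671.1 N/mm.
Resultant f_max = √[f_tx² + (f_v + f_ty)²] = √[383.1² + (218.4 + 671.1)²] = 968.5 N/mm.
Capacity per unit length: r_n/Ω = (1/2.0) × 0.6 × 550 × (0.707 × 12) = 1400 N/mm.
968.5 ≤ 1400 → adequate.

f_max ≈ 968 N/mm; adequate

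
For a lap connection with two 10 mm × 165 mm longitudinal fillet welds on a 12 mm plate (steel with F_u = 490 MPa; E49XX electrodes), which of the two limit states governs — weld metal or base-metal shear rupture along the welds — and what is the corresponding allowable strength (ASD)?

E49XX → F_EXX = 490 MPa.
t_e = 0.707 × 10 = 7.07 mm; L = 330 mm.
Weld metal: R_n/Ω = (1/2.0) × 0.6 × 490 × 7.07 × 330 × 10⁻³ = 343 kN.
Base metal (shear rupture): R_n/Ω = (1/2.0) × 0.6 × 490 × 12 × 330 × 10⁻³ = 582.1 kN.
Governing: weld metal.

R_n/Ω ≈ 343 kN (weld metal governs)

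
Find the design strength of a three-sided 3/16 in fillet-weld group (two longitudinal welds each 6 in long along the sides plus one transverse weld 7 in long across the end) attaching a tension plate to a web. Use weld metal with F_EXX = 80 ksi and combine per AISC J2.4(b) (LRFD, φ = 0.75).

t_e = 0.707 × 0.1875 = 0.1326 in.
R_nwl = 0.6 × 80 × 0.1326 × 12 = 76.36 kip (longitudinal, 2 welds).
R_nwt = 0.6 × 80 × 0.1326 × 7 = 44.54 kip (transverse, base value).
(i) R_nwl + R_nwt = 120.9 kip; (ii) 0.85 R_nwl + 1.5 R_nwt = 131.7 kip.
R_n = max = 131.7 kip [governs: (ii)]; φR_n = 98.79 kip.

φR_n ≈ 98.8 kip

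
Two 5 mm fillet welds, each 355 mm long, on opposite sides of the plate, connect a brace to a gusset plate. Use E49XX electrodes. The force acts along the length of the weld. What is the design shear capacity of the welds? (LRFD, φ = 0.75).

φR_n ≈ 553 kN

E49XX → F_EXX = 490 MPa.
Effective throat t_e = 0.707 × 5 = 3.535 mm.
Total length L = 710 mm; A_we = 3.535 × 710 = 2510 mm².
F_nw = 0.6 F_EXX = 0.6 × 490 = 294 MPa.
φR_n = 0.75 × 294 × 2510 × 10⁻³ = 553.4 kN.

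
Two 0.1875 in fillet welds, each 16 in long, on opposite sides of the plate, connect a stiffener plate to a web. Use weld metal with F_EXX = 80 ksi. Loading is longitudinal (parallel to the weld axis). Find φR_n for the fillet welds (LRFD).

φR_n ≈ 153 kip

Effective throat t_e = 0.707 × 0.1875 = 0.1326 in.
Total length L = 32 in; A_we = 0.1326 × 32 = 4.242 in².
F_nw = 0.6 F_EXX = 0.6 × 80 = 48 ksi.
φR_n = 0.75 × 48 × 4.242 = 152.7 kip.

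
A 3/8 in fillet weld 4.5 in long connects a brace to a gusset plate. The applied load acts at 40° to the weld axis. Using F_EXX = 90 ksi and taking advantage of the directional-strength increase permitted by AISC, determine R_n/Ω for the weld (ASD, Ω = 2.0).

t_e = 0.707 × 0.375 = 0.2651 in; A_we = 0.2651 × 4.5 = 1.193 in².
Directional factor: 1.0 + 0.5 sin^1.5(40°) = 1.258.
F_nw = 0.6 × 90 × 1.258 = 67.91 ksi.
R_n/Ω = (67.91 × 1.193) / 2.0 = 40.51 kips.

R_n/Ω ≈ 40.5 kips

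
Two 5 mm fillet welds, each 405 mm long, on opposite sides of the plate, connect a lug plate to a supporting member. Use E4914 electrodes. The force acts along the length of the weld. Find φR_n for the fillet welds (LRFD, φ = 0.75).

E49XX → F_EXX = 490 MPa.
Effective throat t_e = 0.707 × 5 = 3.535 mm.
Total length L = 810 mm; A_we = 3.535 × 810 = 2863 mm².
F_nw = 0.6 F_EXX = 0.6 × 490 = 294 MPa.
φR_n = 0.75 × 294 × 2863 × 10⁻³ = 631.4 kN.

φR_n ≈ 631 kN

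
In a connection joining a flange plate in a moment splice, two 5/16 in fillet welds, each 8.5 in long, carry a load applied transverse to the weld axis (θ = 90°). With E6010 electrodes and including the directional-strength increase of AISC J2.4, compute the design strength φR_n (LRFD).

φR_n ≈ 152 kips

E60XX → F_EXX = 60 ksi.
t_e = 0.707 × 0.3125 = 0.2209 in; A_we = 0.2209 × 17 = 3.756 in².
Directional factor: 1.0 + 0.5 sin^1.5(90°) = 1.5.
F_nw = 0.6 × 60 × 1.5 = 54 ksi.
φR_n = 0.75 × 54 × 3.756 = 152.1 kips.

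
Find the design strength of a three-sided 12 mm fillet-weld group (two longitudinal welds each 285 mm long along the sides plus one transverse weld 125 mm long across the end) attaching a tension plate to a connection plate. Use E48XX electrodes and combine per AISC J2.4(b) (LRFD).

φR_n ≈ 1270 kN

E48XX → F_EXX = 480 MPa.
t_e = 0.707 × 12 = 8.484 mm.
R_nwl = 0.6 × 480 × 8.484 × 570 × 10⁻³ = 1393 kN (longitudinal, 2 welds).
R_nwt = 0.6 × 480 × 8.484 × 125 × 10⁻³ = 305.4 kN (transverse, base value).
(i) R_nwl + R_nwt = 1698 kN; (ii) 0.85 R_nwl + 1.5 R_nwt = 1642 kN.
R_n = max = 1698 kN [governs: (i)]; φR_n = 1274 kN.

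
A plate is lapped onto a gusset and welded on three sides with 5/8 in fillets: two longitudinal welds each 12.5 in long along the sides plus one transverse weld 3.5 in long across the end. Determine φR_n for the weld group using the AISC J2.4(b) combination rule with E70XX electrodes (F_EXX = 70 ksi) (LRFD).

t_e = 0.707 × 0.625 = 0.4419 in.
R_nwl = 0.6 × 70 × 0.4419 × 25 = 464 kip (longitudinal, 2 welds).
R_nwt = 0.6 × 70 × 0.4419 × 3.5 = 64.96 kip (transverse, base value).
(i) R_nwl + R_nwt = 528.9 kip; (ii) 0.85 R_nwl + 1.5 R_nwt = 491.8 kip.
R_n = max = 528.9 kip [governs: (i)]; φR_n = 396.7 kip.

φR_n ≈ 397 kip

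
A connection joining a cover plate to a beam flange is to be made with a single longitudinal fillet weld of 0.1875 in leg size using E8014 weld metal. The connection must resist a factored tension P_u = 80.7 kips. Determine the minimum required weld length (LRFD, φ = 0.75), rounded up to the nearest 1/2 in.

L = 17 in

E80XX → F_EXX = 80 ksi.
Throat t_e = 0.707 × 0.1875 = 0.1326 in.
φr_n = 0.75 × 0.6 × 80 × 0.1326 = 4.772 kips/in.
L_req = P_u / φr_n = 80.7 / 4.772 = 16.91 in total.
Round up → use L = 17 in.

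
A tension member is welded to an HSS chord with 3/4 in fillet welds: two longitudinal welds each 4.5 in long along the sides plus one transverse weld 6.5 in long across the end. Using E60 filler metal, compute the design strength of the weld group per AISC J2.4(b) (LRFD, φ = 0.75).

φR_n ≈ 249 kips

E60XX → F_EXX = 60 ksi.
t_e = 0.707 × 0.75 = 0.5302 in.
R_nwl = 0.6 × 60 × 0.5302 × 9 = 171.8 kips (longitudinal, 2 welds).
R_nwt = 0.6 × 60 × 0.5302 × 6.5 = 124.1 kips (transverse, base value).
(i) R_nwl + R_nwt = 295.9 kips; (ii) 0.85 R_nwl + 1.5 R_nwt = 332.1 kips.
R_n = max = 332.1 kips [governs: (ii)]; φR_n = 249.1 kips.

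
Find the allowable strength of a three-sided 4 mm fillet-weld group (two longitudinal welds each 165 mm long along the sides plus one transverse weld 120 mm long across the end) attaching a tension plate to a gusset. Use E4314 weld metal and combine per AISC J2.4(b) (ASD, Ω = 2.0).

R_n/Ω ≈ 168 kN

E43XX → F_EXX = 430 MPa.
t_e = 0.707 × 4 = 2.828 mm.
R_nwl = 0.6 × 430 × 2.828 × 330 × 10⁻³ = 240.8 kN (longitudinal, 2 welds).
R_nwt = 0.6 × 430 × 2.828 × 120 × 10⁻³ = 87.55 kN (transverse, base value).
(i) R_nwl + R_nwt = 328.3 kN; (ii) 0.85 R_nwl + 1.5 R_nwt = 336 kN.
R_n = max = 336 kN [governs: (ii)]; R_n/Ω = 168 kN.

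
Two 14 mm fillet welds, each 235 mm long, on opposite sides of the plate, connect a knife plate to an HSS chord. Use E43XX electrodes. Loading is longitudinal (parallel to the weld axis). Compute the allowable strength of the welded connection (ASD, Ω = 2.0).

E43XX → F_EXX = 430 MPa.
Effective throat t_e = 0.707 × 14 = 9.898 mm.
Total length L = 470 mm; A_we = 9.898 × 470 = 4652 mm².
F_nw = 0.6 F_EXX = 0.6 × 430 = 258 MPa.
R_n = 258 × 4652 × 10⁻³ = 1200 kN; R_n/Ω = 1200/2.0 = 600.1 kN.

R_n/Ω ≈ 600 kN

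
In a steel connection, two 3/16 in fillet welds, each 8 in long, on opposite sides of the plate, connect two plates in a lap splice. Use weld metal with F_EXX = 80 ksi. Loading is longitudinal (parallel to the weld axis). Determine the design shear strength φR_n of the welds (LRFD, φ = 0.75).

φR_n ≈ 76.4 kips

Effective throat t_e = 0.707 × 0.1875 = 0.1326 in.
Total length L = 16 in; A_we = 0.1326 × 16 = 2.121 in².
F_nw = 0.6 F_EXX = 0.6 × 80 = 48 ksi.
φR_n = 0.75 × 48 × 2.121 = 76.36 kips.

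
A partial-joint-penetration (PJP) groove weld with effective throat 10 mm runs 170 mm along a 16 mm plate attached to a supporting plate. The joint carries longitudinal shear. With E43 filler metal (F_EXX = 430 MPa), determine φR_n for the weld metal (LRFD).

Effective throat (given) t_e = 10 mm.
A_we = 10 × 170 = 1700 mm².
F_nw = 0.6 F_EXX = 258 MPa.
φR_n = 0.75 × 258 × 1700 × 10⁻³ = 329 kN.

φR_n ≈ 329 kN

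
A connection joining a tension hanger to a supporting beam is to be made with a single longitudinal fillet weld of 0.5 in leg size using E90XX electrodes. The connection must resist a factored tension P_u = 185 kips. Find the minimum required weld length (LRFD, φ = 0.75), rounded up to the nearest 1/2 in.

L = 13 in

E90XX → F_EXX = 90 ksi.
Throat t_e = 0.707 × 0.5 = 0.3535 in.
φr_n = 0.75 × 0.6 × 90 × 0.3535 = 14.32 kips/in.
L_req = P_u / φr_n = 185 / 14.32 = 12.92 in total.
Round up → use L = 13 in.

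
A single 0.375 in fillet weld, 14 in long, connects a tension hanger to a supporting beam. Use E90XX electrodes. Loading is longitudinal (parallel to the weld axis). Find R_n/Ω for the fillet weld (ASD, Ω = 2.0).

E90XX → F_EXX = 90 ksi.
Effective throat t_e = 0.707 × 0.375 = 0.2651 in.
Total length L = 14 in; A_we = 0.2651 × 14 = 3.712 in².
F_nw = 0.6 F_EXX = 0.6 × 90 = 54 ksi.
R_n = 54 × 3.712 = 200.4 kip; R_n/Ω = 200.4/2.0 = 100.2 kip.

R_n/Ω ≈ 100 kip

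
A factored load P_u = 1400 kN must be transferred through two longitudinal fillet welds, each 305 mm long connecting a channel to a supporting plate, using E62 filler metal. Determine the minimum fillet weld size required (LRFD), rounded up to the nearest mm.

w = 12 mm

E62XX → F_EXX = 620 MPa.
Total weld length L = 610 mm.
Required throat t_e = P_u / (φ × 0.6 F_EXX × L) = 1400 / (0.75 × 0.6 × 620 × 610 × 10⁻³) = 8.226 mm.
Required leg w = t_e / 0.707 = 11.64 mm → use 12 mm.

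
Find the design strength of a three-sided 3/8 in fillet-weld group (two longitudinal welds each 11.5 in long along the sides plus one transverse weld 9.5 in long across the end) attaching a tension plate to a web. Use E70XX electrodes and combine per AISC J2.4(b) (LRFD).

φR_n ≈ 282 kip

E70XX → F_EXX = 70 ksi.
t_e = 0.707 × 0.375 = 0.2651 in.
R_nwl = 0.6 × 70 × 0.2651 × 23 = 256.1 kip (longitudinal, 2 welds).
R_nwt = 0.6 × 70 × 0.2651 × 9.5 = 105.8 kip (transverse, base value).
(i) R_nwl + R_nwt = 361.9 kip; (ii) 0.85 R_nwl + 1.5 R_nwt = 376.4 kip.
R_n = max = 376.4 kip [governs: (ii)]; φR_n = 282.3 kip.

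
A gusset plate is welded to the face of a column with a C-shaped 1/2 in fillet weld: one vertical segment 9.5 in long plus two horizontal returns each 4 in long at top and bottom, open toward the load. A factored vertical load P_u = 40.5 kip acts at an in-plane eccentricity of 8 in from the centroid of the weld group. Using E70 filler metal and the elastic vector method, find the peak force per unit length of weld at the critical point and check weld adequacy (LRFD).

f_max ≈ 8.05 kip/in; adequate

E70XX → F_EXX = 70 ksi.
Total weld length L_w = 17.5 in. Treat welds as unit-width lines.
Centroid: x̄ = 2×4×2 / 17.5 = 0.9143 in from the vertical weld.
Polar moment about centroid: J = I_x + I_y = [9.5³/12 + 2×4×4.75²] + [9.5×0.9143² + 2(4³/12 + 4×1.086²)] = 280 in³.
Direct shear f_v = P/L_w = 40.5 / 17.5 = 2.314 kip/in (vertical).
Torsion M = P·e = 40.5 × 8 = 324 kip·in.
Critical point at (x, y) = (3.086, 4.75) from centroid. f_tx = M·y/J = 5.497 kip/in; f_ty = M·x/J = 3.571 kip/in.
Resultant f_max = √[f_tx² + (f_v + f_ty)²] = √[5.497² + (2.314 + 3.571)²] = 8.053 kip/in.
Capacity per unit length: φr_n = 0.75 × 0.6 × 70 × (0.707 × 0.5) = 11.14 kip/in.
8.053 ≤ 11.14 → adequate.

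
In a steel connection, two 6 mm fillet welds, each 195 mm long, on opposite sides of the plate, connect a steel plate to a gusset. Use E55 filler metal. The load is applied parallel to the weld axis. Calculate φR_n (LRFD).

E55XX → F_EXX = 550 MPa.
Effective throat t_e = 0.707 × 6 = 4.242 mm.
Total length L = 390 mm; A_we = 4.242 × 390 = 1654 mm².
F_nw = 0.6 F_EXX = 0.6 × 550 = 330 MPa.
φR_n = 0.75 × 330 × 1654 × 10⁻³ = 409.5 kN.

φR_n ≈ 409 kN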